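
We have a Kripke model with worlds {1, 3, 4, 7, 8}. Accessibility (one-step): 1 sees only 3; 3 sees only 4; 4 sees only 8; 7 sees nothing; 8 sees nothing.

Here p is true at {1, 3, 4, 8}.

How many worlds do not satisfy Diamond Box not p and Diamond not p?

1: Diamond Box not p is F, Diamond not p is F. ✗
3: Diamond Box not p is F, Diamond not p is F. ✗
4: Diamond Box not p is T, Diamond not p is F. ✗
7: Diamond Box not p is F, Diamond not p is F. ✗
8: Diamond Box not p is F, Diamond not p is F. ✗
Satisfying worlds: ∅.
So Diamond Box not p and Diamond not p fails at the other 5 worlds.

5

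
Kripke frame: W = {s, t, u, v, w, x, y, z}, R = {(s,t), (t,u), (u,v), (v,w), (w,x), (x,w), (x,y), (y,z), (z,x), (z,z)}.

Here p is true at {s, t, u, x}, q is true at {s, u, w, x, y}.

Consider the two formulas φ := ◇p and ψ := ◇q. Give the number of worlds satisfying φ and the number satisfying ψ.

4 and 5

For ◇p:
s: successors {t}; p there: t:T. ✓
t: successors {u}; p there: u:T. ✓
u: successors {v}; p there: v:F. ✗
v: successors {w}; p there: w:F. ✗
w: successors {x}; p there: x:T. ✓
x: successors {w, y}; p there: w:F, y:F. ✗
y: successors {z}; p there: z:F. ✗
z: successors {x, z}; p there: x:T, z:F. ✓
— 4 worlds.
For ◇q:
s: successors {t}; q there: t:F. ✗
t: successors {u}; q there: u:T. ✓
u: successors {v}; q there: v:F. ✗
v: successors {w}; q there: w:T. ✓
w: successors {x}; q there: x:T. ✓
x: successors {w, y}; q there: w:T, y:T. ✓
y: successors {z}; q there: z:F. ✗
z: successors {x, z}; q there: x:T, z:F. ✓
— 5 worlds.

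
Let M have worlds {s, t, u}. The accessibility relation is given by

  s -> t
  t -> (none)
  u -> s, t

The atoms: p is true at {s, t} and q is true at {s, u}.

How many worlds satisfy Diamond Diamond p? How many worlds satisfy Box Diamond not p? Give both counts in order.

For Diamond Diamond p:
s: successors {t}; Diamond p there: t:F. ✗
t: no successors, so Diamond Diamond p fails. ✗
u: successors {s, t}; Diamond p there: s:T, t:F. ✓
— 1 world.
For Box Diamond not p:
s: successors {t}; Diamond not p there: t:F. ✗
t: no successors, so Box Diamond not p holds vacuously. ✓
u: successors {s, t}; Diamond not p there: s:F, t:F. ✗
— 1 world.

1 and 1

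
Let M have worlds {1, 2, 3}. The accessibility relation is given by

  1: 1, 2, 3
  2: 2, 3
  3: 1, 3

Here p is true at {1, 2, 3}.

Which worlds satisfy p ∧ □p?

1: p is T, □p is T. ✓
2: p is T, □p is T. ✓
3: p is T, □p is T. ✓

{1, 2, 3}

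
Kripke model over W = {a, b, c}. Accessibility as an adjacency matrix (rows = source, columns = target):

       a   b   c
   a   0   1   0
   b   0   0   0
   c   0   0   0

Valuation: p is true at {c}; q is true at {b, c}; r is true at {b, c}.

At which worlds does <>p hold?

∅

a: successors {b}; p there: b:F. ✗
b: no successors, so <>p fails. ✗
c: no successors, so <>p fails. ✗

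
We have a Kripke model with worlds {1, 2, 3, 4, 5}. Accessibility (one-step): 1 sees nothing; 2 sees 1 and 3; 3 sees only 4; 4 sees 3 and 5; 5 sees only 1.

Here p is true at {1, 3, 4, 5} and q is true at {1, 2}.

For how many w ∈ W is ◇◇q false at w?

1: no successors, so ◇◇q fails. ✗
2: successors {1, 3}; ◇q there: 1:F, 3:F. ✗
3: successors {4}; ◇q there: 4:F. ✗
4: successors {3, 5}; ◇q there: 3:F, 5:T. ✓
5: successors {1}; ◇q there: 1:F. ✗
Satisfying worlds: {4}.
So ◇◇q fails at the other 4 worlds.

4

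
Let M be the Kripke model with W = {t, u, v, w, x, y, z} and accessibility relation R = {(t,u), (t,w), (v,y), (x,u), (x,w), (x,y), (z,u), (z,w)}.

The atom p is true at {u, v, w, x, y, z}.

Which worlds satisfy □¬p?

{u, w, y}

t: successors {u, w}; ¬p there: u:F, w:F. ✗
u: no successors, so □¬p holds vacuously. ✓
v: successors {y}; ¬p there: y:F. ✗
w: no successors, so □¬p holds vacuously. ✓
x: successors {u, w, y}; ¬p there: u:F, w:F, y:F. ✗
y: no successors, so □¬p holds vacuously. ✓
z: successors {u, w}; ¬p there: u:F, w:F. ✗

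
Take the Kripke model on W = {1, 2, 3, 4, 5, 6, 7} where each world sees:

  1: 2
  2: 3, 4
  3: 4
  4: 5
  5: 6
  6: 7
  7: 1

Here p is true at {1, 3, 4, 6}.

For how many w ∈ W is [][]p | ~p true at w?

1: [][]p is T, ~p is F. ✓
2: [][]p is F, ~p is T. ✓
3: [][]p is F, ~p is F. ✗
4: [][]p is T, ~p is F. ✓
5: [][]p is F, ~p is T. ✓
6: [][]p is T, ~p is F. ✓
7: [][]p is F, ~p is T. ✓
Satisfying worlds: {1, 2, 4, 5, 6, 7}.

6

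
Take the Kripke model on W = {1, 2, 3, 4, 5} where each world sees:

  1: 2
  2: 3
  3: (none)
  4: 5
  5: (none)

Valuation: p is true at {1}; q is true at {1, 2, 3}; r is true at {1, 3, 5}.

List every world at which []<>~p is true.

{1, 3, 5}

1: successors {2}; <>~p there: 2:T. ✓
2: successors {3}; <>~p there: 3:F. ✗
3: no successors, so []<>~p holds vacuously. ✓
4: successors {5}; <>~p there: 5:F. ✗
5: no successors, so []<>~p holds vacuously. ✓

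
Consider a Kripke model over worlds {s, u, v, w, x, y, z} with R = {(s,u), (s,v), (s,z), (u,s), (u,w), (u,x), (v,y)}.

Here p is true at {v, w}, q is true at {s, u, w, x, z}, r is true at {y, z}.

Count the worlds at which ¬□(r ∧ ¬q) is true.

s: □(r ∧ ¬q) is F. ✓
u: □(r ∧ ¬q) is F. ✓
v: □(r ∧ ¬q) is T. ✗
w: □(r ∧ ¬q) is T. ✗
x: □(r ∧ ¬q) is T. ✗
y: □(r ∧ ¬q) is T. ✗
z: □(r ∧ ¬q) is T. ✗
Satisfying worlds: {s, u}.

2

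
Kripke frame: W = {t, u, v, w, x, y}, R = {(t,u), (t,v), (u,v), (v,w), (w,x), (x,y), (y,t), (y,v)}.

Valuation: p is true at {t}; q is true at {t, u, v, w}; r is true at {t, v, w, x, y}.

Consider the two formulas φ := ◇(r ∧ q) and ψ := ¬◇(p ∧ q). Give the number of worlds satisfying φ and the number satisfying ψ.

For ◇(r ∧ q):
t: successors {u, v}; r ∧ q there: u:F, v:T. ✓
u: successors {v}; r ∧ q there: v:T. ✓
v: successors {w}; r ∧ q there: w:T. ✓
w: successors {x}; r ∧ q there: x:F. ✗
x: successors {y}; r ∧ q there: y:F. ✗
y: successors {t, v}; r ∧ q there: t:T, v:T. ✓
— 4 worlds.
For ¬◇(p ∧ q):
t: ◇(p ∧ q) is F. ✓
u: ◇(p ∧ q) is F. ✓
v: ◇(p ∧ q) is F. ✓
w: ◇(p ∧ q) is F. ✓
x: ◇(p ∧ q) is F. ✓
y: ◇(p ∧ q) is T. ✗
— 5 worlds.

4 and 5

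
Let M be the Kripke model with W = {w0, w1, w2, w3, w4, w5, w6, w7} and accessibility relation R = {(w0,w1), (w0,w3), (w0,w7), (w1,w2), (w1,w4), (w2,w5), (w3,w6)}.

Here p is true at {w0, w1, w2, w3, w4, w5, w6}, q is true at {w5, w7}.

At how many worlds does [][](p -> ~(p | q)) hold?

6

w0: successors {w1, w3, w7}; [](p -> ~(p | q)) there: w1:F, w3:F, w7:T. ✗
w1: successors {w2, w4}; [](p -> ~(p | q)) there: w2:F, w4:T. ✗
w2: successors {w5}; [](p -> ~(p | q)) there: w5:T. ✓
w3: successors {w6}; [](p -> ~(p | q)) there: w6:T. ✓
w4: no successors, so [][](p -> ~(p | q)) holds vacuously. ✓
w5: no successors, so [][](p -> ~(p | q)) holds vacuously. ✓
w6: no successors, so [][](p -> ~(p | q)) holds vacuously. ✓
w7: no successors, so [][](p -> ~(p | q)) holds vacuously. ✓
Satisfying worlds: {w2, w3, w4, w5, w6, w7}.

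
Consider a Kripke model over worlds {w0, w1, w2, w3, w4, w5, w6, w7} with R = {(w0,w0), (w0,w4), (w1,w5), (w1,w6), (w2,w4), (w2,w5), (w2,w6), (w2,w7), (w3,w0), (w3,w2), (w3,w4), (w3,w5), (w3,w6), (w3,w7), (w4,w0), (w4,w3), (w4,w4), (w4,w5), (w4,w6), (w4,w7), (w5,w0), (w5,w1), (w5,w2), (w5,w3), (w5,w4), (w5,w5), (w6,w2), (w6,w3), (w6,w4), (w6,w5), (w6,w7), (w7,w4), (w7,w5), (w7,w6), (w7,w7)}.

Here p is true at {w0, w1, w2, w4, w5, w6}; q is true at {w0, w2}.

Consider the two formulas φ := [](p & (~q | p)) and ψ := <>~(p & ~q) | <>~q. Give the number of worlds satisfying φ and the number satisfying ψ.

2 and 8

For [](p & (~q | p)):
w0: successors {w0, w4}; p & (~q | p) there: w0:T, w4:T. ✓
w1: successors {w5, w6}; p & (~q | p) there: w5:T, w6:T. ✓
w2: successors {w4, w5, w6, w7}; p & (~q | p) there: w4:T, w5:T, w6:T, w7:F. ✗
w3: successors {w0, w2, w4, w5, w6, w7}; p & (~q | p) there: w0:T, w2:T, w4:T, w5:T, w6:T, w7:F. ✗
w4: successors {w0, w3, w4, w5, w6, w7}; p & (~q | p) there: w0:T, w3:F, w4:T, w5:T, w6:T, w7:F. ✗
w5: successors {w0, w1, w2, w3, w4, w5}; p & (~q | p) there: w0:T, w1:T, w2:T, w3:F, w4:T, w5:T. ✗
w6: successors {w2, w3, w4, w5, w7}; p & (~q | p) there: w2:T, w3:F, w4:T, w5:T, w7:F. ✗
w7: successors {w4, w5, w6, w7}; p & (~q | p) there: w4:T, w5:T, w6:T, w7:F. ✗
— 2 worlds.
For <>~(p & ~q) | <>~q:
w0: <>~(p & ~q) is T, <>~q is T. ✓
w1: <>~(p & ~q) is F, <>~q is T. ✓
w2: <>~(p & ~q) is T, <>~q is T. ✓
w3: <>~(p & ~q) is T, <>~q is T. ✓
w4: <>~(p & ~q) is T, <>~q is T. ✓
w5: <>~(p & ~q) is T, <>~q is T. ✓
w6: <>~(p & ~q) is T, <>~q is T. ✓
w7: <>~(p & ~q) is T, <>~q is T. ✓
— 8 worlds.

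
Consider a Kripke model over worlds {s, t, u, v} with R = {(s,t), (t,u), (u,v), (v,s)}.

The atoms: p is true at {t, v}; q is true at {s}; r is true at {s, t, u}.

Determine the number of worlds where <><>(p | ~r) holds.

s: successors {t}; <>(p | ~r) there: t:F. ✗
t: successors {u}; <>(p | ~r) there: u:T. ✓
u: successors {v}; <>(p | ~r) there: v:F. ✗
v: successors {s}; <>(p | ~r) there: s:T. ✓
Satisfying worlds: {t, v}.

2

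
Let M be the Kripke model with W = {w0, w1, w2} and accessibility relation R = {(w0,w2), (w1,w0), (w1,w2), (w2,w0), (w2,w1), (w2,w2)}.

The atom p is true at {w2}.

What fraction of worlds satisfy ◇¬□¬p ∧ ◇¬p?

w0: ◇¬□¬p is T, ◇¬p is F. ✗
w1: ◇¬□¬p is T, ◇¬p is T. ✓
w2: ◇¬□¬p is T, ◇¬p is T. ✓
That's 2 of 3 worlds, so 2/3.

2/3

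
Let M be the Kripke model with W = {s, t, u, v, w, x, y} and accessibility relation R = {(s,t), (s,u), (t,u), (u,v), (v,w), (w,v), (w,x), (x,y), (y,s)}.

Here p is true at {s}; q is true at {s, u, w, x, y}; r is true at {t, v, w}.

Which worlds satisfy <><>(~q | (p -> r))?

{s, t, u, v, w, y}

s: successors {t, u}; <>(~q | (p -> r)) there: t:T, u:T. ✓
t: successors {u}; <>(~q | (p -> r)) there: u:T. ✓
u: successors {v}; <>(~q | (p -> r)) there: v:T. ✓
v: successors {w}; <>(~q | (p -> r)) there: w:T. ✓
w: successors {v, x}; <>(~q | (p -> r)) there: v:T, x:T. ✓
x: successors {y}; <>(~q | (p -> r)) there: y:F. ✗
y: successors {s}; <>(~q | (p -> r)) there: s:T. ✓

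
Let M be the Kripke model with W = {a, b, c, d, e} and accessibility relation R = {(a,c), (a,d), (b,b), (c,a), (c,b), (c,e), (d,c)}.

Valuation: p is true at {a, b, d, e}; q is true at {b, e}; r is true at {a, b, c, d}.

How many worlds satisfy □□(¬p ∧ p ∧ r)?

1

a: successors {c, d}; □(¬p ∧ p ∧ r) there: c:F, d:F. ✗
b: successors {b}; □(¬p ∧ p ∧ r) there: b:F. ✗
c: successors {a, b, e}; □(¬p ∧ p ∧ r) there: a:F, b:F, e:T. ✗
d: successors {c}; □(¬p ∧ p ∧ r) there: c:F. ✗
e: no successors, so □□(¬p ∧ p ∧ r) holds vacuously. ✓
Satisfying worlds: {e}.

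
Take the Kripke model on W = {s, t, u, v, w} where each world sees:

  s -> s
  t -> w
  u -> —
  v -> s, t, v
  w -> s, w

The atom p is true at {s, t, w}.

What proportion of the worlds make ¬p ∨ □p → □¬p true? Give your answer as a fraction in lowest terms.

s: ¬p ∨ □p is T, □¬p is F. ✗
t: ¬p ∨ □p is T, □¬p is F. ✗
u: ¬p ∨ □p is T, □¬p is T. ✓
v: ¬p ∨ □p is T, □¬p is F. ✗
w: ¬p ∨ □p is T, □¬p is F. ✗
That's 1 of 5 worlds, so 1/5.

1/5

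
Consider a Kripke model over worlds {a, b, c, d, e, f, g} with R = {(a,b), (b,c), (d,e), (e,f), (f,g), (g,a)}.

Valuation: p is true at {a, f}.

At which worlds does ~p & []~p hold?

{b, c, d}

a: ~p is F, []~p is T. ✗
b: ~p is T, []~p is T. ✓
c: ~p is T, []~p is T. ✓
d: ~p is T, []~p is T. ✓
e: ~p is T, []~p is F. ✗
f: ~p is F, []~p is T. ✗
g: ~p is T, []~p is F. ✗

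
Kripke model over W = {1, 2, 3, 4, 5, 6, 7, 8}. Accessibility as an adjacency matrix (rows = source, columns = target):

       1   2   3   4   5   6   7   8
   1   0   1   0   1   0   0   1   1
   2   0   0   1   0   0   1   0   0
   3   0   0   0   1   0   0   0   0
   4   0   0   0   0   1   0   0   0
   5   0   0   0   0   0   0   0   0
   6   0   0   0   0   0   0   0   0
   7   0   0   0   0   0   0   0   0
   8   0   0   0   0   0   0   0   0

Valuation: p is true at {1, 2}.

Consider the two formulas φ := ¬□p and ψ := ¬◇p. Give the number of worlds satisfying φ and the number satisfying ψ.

4 and 7

For ¬□p:
1: □p is F. ✓
2: □p is F. ✓
3: □p is F. ✓
4: □p is F. ✓
5: □p is T. ✗
6: □p is T. ✗
7: □p is T. ✗
8: □p is T. ✗
— 4 worlds.
For ¬◇p:
1: ◇p is T. ✗
2: ◇p is F. ✓
3: ◇p is F. ✓
4: ◇p is F. ✓
5: ◇p is F. ✓
6: ◇p is F. ✓
7: ◇p is F. ✓
8: ◇p is F. ✓
— 7 worlds.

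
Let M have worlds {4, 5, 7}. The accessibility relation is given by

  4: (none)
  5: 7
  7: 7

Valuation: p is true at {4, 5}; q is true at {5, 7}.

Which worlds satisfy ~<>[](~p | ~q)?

{4}

4: <>[](~p | ~q) is F. ✓
5: <>[](~p | ~q) is T. ✗
7: <>[](~p | ~q) is T. ✗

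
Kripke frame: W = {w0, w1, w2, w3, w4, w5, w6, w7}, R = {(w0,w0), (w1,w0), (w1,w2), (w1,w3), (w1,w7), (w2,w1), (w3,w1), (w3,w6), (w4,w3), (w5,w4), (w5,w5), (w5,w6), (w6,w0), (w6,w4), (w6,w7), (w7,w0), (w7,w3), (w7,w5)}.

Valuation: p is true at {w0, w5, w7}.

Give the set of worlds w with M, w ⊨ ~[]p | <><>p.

w0: ~[]p is F, <><>p is T. ✓
w1: ~[]p is T, <><>p is T. ✓
w2: ~[]p is T, <><>p is T. ✓
w3: ~[]p is T, <><>p is T. ✓
w4: ~[]p is T, <><>p is F. ✓
w5: ~[]p is T, <><>p is T. ✓
w6: ~[]p is T, <><>p is T. ✓
w7: ~[]p is T, <><>p is T. ✓

{w0, w1, w2, w3, w4, w5, w6, w7}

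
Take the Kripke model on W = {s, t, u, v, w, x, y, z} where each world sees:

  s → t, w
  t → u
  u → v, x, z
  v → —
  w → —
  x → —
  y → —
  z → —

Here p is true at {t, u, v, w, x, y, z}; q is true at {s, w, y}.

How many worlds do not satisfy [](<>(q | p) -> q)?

s: successors {t, w}; <>(q | p) -> q there: t:F, w:T. ✗
t: successors {u}; <>(q | p) -> q there: u:F. ✗
u: successors {v, x, z}; <>(q | p) -> q there: v:T, x:T, z:T. ✓
v: no successors, so [](<>(q | p) -> q) holds vacuously. ✓
w: no successors, so [](<>(q | p) -> q) holds vacuously. ✓
x: no successors, so [](<>(q | p) -> q) holds vacuously. ✓
y: no successors, so [](<>(q | p) -> q) holds vacuously. ✓
z: no successors, so [](<>(q | p) -> q) holds vacuously. ✓
Satisfying worlds: {u, v, w, x, y, z}.
So [](<>(q | p) -> q) fails at the other 2 worlds.

2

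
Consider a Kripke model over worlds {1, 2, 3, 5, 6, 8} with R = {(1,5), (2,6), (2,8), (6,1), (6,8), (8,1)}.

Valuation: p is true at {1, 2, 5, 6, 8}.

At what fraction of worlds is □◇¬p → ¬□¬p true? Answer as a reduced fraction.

2/3

1: □◇¬p is F, ¬□¬p is T. ✓
2: □◇¬p is F, ¬□¬p is T. ✓
3: □◇¬p is T, ¬□¬p is F. ✗
5: □◇¬p is T, ¬□¬p is F. ✗
6: □◇¬p is F, ¬□¬p is T. ✓
8: □◇¬p is F, ¬□¬p is T. ✓
That's 4 of 6 worlds, so 4/6 = 2/3.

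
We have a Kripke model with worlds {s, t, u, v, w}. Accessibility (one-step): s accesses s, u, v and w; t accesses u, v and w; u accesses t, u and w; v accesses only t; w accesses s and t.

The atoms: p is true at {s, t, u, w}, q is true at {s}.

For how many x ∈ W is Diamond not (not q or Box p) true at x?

s: successors {s, u, v, w}; not (not q or Box p) there: s:T, u:F, v:F, w:F. ✓
t: successors {u, v, w}; not (not q or Box p) there: u:F, v:F, w:F. ✗
u: successors {t, u, w}; not (not q or Box p) there: t:F, u:F, w:F. ✗
v: successors {t}; not (not q or Box p) there: t:F. ✗
w: successors {s, t}; not (not q or Box p) there: s:T, t:F. ✓
Satisfying worlds: {s, w}.

2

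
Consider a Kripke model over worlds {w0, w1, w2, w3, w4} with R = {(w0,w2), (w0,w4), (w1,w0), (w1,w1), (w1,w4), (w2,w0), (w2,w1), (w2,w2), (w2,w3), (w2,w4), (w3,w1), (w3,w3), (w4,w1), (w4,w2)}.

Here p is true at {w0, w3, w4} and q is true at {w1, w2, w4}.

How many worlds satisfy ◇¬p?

5

w0: successors {w2, w4}; ¬p there: w2:T, w4:F. ✓
w1: successors {w0, w1, w4}; ¬p there: w0:F, w1:T, w4:F. ✓
w2: successors {w0, w1, w2, w3, w4}; ¬p there: w0:F, w1:T, w2:T, w3:F, w4:F. ✓
w3: successors {w1, w3}; ¬p there: w1:T, w3:F. ✓
w4: successors {w1, w2}; ¬p there: w1:T, w2:T. ✓
Satisfying worlds: {w0, w1, w2, w3, w4}.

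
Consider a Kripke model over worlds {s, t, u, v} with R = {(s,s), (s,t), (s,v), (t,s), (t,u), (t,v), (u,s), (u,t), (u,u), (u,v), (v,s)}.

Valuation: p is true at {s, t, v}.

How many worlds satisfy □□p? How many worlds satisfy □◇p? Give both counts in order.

For □□p:
s: successors {s, t, v}; □p there: s:T, t:F, v:T. ✗
t: successors {s, u, v}; □p there: s:T, u:F, v:T. ✗
u: successors {s, t, u, v}; □p there: s:T, t:F, u:F, v:T. ✗
v: successors {s}; □p there: s:T. ✓
— 1 world.
For □◇p:
s: successors {s, t, v}; ◇p there: s:T, t:T, v:T. ✓
t: successors {s, u, v}; ◇p there: s:T, u:T, v:T. ✓
u: successors {s, t, u, v}; ◇p there: s:T, t:T, u:T, v:T. ✓
v: successors {s}; ◇p there: s:T. ✓
— 4 worlds.

1 and 4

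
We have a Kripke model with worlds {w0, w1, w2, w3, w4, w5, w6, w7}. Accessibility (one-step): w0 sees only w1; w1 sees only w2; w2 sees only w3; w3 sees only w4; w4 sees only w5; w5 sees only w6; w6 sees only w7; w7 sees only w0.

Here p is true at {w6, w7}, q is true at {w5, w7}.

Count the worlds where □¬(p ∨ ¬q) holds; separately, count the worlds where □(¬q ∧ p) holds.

1 and 1

For □¬(p ∨ ¬q):
w0: successors {w1}; ¬(p ∨ ¬q) there: w1:F. ✗
w1: successors {w2}; ¬(p ∨ ¬q) there: w2:F. ✗
w2: successors {w3}; ¬(p ∨ ¬q) there: w3:F. ✗
w3: successors {w4}; ¬(p ∨ ¬q) there: w4:F. ✗
w4: successors {w5}; ¬(p ∨ ¬q) there: w5:T. ✓
w5: successors {w6}; ¬(p ∨ ¬q) there: w6:F. ✗
w6: successors {w7}; ¬(p ∨ ¬q) there: w7:F. ✗
w7: successors {w0}; ¬(p ∨ ¬q) there: w0:F. ✗
— 1 world.
For □(¬q ∧ p):
w0: successors {w1}; ¬q ∧ p there: w1:F. ✗
w1: successors {w2}; ¬q ∧ p there: w2:F. ✗
w2: successors {w3}; ¬q ∧ p there: w3:F. ✗
w3: successors {w4}; ¬q ∧ p there: w4:F. ✗
w4: successors {w5}; ¬q ∧ p there: w5:F. ✗
w5: successors {w6}; ¬q ∧ p there: w6:T. ✓
w6: successors {w7}; ¬q ∧ p there: w7:F. ✗
w7: successors {w0}; ¬q ∧ p there: w0:F. ✗
— 1 world.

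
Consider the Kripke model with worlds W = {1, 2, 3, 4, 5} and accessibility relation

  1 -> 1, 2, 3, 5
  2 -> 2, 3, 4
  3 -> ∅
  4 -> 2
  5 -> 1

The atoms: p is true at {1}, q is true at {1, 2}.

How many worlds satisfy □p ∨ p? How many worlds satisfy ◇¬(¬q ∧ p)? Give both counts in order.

3 and 4

For □p ∨ p:
1: □p is F, p is T. ✓
2: □p is F, p is F. ✗
3: □p is T, p is F. ✓
4: □p is F, p is F. ✗
5: □p is T, p is F. ✓
— 3 worlds.
For ◇¬(¬q ∧ p):
1: successors {1, 2, 3, 5}; ¬(¬q ∧ p) there: 1:T, 2:T, 3:T, 5:T. ✓
2: successors {2, 3, 4}; ¬(¬q ∧ p) there: 2:T, 3:T, 4:T. ✓
3: no successors, so ◇¬(¬q ∧ p) fails. ✗
4: successors {2}; ¬(¬q ∧ p) there: 2:T. ✓
5: successors {1}; ¬(¬q ∧ p) there: 1:T. ✓
— 4 worlds.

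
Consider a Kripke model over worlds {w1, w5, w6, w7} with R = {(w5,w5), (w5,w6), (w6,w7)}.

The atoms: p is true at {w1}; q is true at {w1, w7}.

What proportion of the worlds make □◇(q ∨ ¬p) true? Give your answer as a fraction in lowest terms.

3/4

w1: no successors, so □◇(q ∨ ¬p) holds vacuously. ✓
w5: successors {w5, w6}; ◇(q ∨ ¬p) there: w5:T, w6:T. ✓
w6: successors {w7}; ◇(q ∨ ¬p) there: w7:F. ✗
w7: no successors, so □◇(q ∨ ¬p) holds vacuously. ✓
That's 3 of 4 worlds, so 3/4.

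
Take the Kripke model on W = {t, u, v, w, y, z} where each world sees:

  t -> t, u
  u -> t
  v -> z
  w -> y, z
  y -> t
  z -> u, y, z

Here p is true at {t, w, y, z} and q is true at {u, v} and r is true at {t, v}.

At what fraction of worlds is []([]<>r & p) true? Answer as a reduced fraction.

t: successors {t, u}; []<>r & p there: t:T, u:F. ✗
u: successors {t}; []<>r & p there: t:T. ✓
v: successors {z}; []<>r & p there: z:F. ✗
w: successors {y, z}; []<>r & p there: y:T, z:F. ✗
y: successors {t}; []<>r & p there: t:T. ✓
z: successors {u, y, z}; []<>r & p there: u:F, y:T, z:F. ✗
That's 2 of 6 worlds, so 2/6 = 1/3.

1/3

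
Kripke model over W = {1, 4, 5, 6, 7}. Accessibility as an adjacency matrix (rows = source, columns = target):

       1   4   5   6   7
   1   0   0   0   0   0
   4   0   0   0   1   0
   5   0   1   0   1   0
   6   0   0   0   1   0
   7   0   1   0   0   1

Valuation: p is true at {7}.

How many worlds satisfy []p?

1: no successors, so []p holds vacuously. ✓
4: successors {6}; p there: 6:F. ✗
5: successors {4, 6}; p there: 4:F, 6:F. ✗
6: successors {6}; p there: 6:F. ✗
7: successors {4, 7}; p there: 4:F, 7:T. ✗
Satisfying worlds: {1}.

1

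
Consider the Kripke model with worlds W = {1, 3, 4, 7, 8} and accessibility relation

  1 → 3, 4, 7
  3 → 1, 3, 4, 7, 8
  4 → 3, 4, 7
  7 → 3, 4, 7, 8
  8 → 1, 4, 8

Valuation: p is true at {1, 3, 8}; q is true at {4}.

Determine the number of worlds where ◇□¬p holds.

1: successors {3, 4, 7}; □¬p there: 3:F, 4:F, 7:F. ✗
3: successors {1, 3, 4, 7, 8}; □¬p there: 1:F, 3:F, 4:F, 7:F, 8:F. ✗
4: successors {3, 4, 7}; □¬p there: 3:F, 4:F, 7:F. ✗
7: successors {3, 4, 7, 8}; □¬p there: 3:F, 4:F, 7:F, 8:F. ✗
8: successors {1, 4, 8}; □¬p there: 1:F, 4:F, 8:F. ✗
Satisfying worlds: ∅.

0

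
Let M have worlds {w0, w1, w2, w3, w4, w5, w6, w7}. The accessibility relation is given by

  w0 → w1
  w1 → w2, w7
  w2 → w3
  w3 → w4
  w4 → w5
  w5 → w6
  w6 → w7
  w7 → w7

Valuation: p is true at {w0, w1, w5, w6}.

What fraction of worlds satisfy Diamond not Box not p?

1/4

w0: successors {w1}; not Box not p there: w1:F. ✗
w1: successors {w2, w7}; not Box not p there: w2:F, w7:F. ✗
w2: successors {w3}; not Box not p there: w3:F. ✗
w3: successors {w4}; not Box not p there: w4:T. ✓
w4: successors {w5}; not Box not p there: w5:T. ✓
w5: successors {w6}; not Box not p there: w6:F. ✗
w6: successors {w7}; not Box not p there: w7:F. ✗
w7: successors {w7}; not Box not p there: w7:F. ✗
That's 2 of 8 worlds, so 2/8 = 1/4.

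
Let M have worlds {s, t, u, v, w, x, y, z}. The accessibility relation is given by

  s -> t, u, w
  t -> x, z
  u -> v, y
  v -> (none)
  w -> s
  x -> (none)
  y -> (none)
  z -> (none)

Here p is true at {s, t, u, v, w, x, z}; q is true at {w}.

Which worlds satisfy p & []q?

s: p is T, []q is F. ✗
t: p is T, []q is F. ✗
u: p is T, []q is F. ✗
v: p is T, []q is T. ✓
w: p is T, []q is F. ✗
x: p is T, []q is T. ✓
y: p is F, []q is T. ✗
z: p is T, []q is T. ✓

{v, x, z}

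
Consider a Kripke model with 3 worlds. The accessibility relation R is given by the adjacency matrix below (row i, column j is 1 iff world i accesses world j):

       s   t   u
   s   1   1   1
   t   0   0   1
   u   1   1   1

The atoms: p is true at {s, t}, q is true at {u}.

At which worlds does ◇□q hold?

{s, u}

s: successors {s, t, u}; □q there: s:F, t:T, u:F. ✓
t: successors {u}; □q there: u:F. ✗
u: successors {s, t, u}; □q there: s:F, t:T, u:F. ✓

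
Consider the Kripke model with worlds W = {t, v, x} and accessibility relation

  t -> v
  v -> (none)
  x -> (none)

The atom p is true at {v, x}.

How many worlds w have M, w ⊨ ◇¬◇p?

t: successors {v}; ¬◇p there: v:T. ✓
v: no successors, so ◇¬◇p fails. ✗
x: no successors, so ◇¬◇p fails. ✗
Satisfying worlds: {t}.

1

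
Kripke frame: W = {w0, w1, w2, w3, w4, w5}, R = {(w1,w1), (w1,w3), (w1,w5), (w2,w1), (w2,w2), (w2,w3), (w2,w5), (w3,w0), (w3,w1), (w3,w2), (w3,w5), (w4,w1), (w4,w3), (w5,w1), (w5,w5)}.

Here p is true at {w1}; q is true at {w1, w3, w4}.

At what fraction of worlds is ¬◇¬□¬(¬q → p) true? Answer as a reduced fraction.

1/6

w0: ◇¬□¬(¬q → p) is F. ✓
w1: ◇¬□¬(¬q → p) is T. ✗
w2: ◇¬□¬(¬q → p) is T. ✗
w3: ◇¬□¬(¬q → p) is T. ✗
w4: ◇¬□¬(¬q → p) is T. ✗
w5: ◇¬□¬(¬q → p) is T. ✗
That's 1 of 6 worlds, so 1/6.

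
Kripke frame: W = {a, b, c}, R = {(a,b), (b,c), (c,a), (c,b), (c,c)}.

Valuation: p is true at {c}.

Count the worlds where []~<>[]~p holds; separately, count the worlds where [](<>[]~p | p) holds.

For []~<>[]~p:
a: successors {b}; ~<>[]~p there: b:T. ✓
b: successors {c}; ~<>[]~p there: c:F. ✗
c: successors {a, b, c}; ~<>[]~p there: a:T, b:T, c:F. ✗
— 1 world.
For [](<>[]~p | p):
a: successors {b}; <>[]~p | p there: b:F. ✗
b: successors {c}; <>[]~p | p there: c:T. ✓
c: successors {a, b, c}; <>[]~p | p there: a:F, b:F, c:T. ✗
— 1 world.

1 and 1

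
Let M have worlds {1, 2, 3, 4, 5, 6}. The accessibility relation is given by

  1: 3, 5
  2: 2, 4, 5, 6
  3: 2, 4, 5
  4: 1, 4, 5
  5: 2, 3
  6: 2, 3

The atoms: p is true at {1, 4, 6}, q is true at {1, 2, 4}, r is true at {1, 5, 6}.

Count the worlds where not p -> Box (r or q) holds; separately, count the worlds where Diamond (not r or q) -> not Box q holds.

5 and 6

For not p -> Box (r or q):
1: not p is F, Box (r or q) is F. ✓
2: not p is T, Box (r or q) is T. ✓
3: not p is T, Box (r or q) is T. ✓
4: not p is F, Box (r or q) is T. ✓
5: not p is T, Box (r or q) is F. ✗
6: not p is F, Box (r or q) is F. ✓
— 5 worlds.
For Diamond (not r or q) -> not Box q:
1: Diamond (not r or q) is T, not Box q is T. ✓
2: Diamond (not r or q) is T, not Box q is T. ✓
3: Diamond (not r or q) is T, not Box q is T. ✓
4: Diamond (not r or q) is T, not Box q is T. ✓
5: Diamond (not r or q) is T, not Box q is T. ✓
6: Diamond (not r or q) is T, not Box q is T. ✓
— 6 worlds.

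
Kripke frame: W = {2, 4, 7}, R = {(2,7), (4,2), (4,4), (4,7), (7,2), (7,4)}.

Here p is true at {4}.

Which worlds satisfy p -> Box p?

2: p is F, Box p is F. ✓
4: p is T, Box p is F. ✗
7: p is F, Box p is F. ✓

{2, 7}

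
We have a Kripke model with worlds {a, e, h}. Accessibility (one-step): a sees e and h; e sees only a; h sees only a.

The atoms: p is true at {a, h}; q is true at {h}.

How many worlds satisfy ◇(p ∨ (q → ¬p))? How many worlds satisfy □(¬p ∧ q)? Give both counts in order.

For ◇(p ∨ (q → ¬p)):
a: successors {e, h}; p ∨ (q → ¬p) there: e:T, h:T. ✓
e: successors {a}; p ∨ (q → ¬p) there: a:T. ✓
h: successors {a}; p ∨ (q → ¬p) there: a:T. ✓
— 3 worlds.
For □(¬p ∧ q):
a: successors {e, h}; ¬p ∧ q there: e:F, h:F. ✗
e: successors {a}; ¬p ∧ q there: a:F. ✗
h: successors {a}; ¬p ∧ q there: a:F. ✗
— 0 worlds.

3 and 0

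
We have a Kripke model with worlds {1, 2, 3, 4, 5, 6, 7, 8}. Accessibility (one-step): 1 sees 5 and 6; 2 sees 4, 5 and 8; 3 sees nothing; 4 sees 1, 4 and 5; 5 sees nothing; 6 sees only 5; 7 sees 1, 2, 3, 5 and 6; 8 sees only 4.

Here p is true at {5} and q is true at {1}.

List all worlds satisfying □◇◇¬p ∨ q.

{1, 3, 5, 8}

1: □◇◇¬p is F, q is T. ✓
2: □◇◇¬p is F, q is F. ✗
3: □◇◇¬p is T, q is F. ✓
4: □◇◇¬p is F, q is F. ✗
5: □◇◇¬p is T, q is F. ✓
6: □◇◇¬p is F, q is F. ✗
7: □◇◇¬p is F, q is F. ✗
8: □◇◇¬p is T, q is F. ✓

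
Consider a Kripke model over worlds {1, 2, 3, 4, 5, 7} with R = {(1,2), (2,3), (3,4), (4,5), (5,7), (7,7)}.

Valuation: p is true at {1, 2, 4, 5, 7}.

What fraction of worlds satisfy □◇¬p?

1: successors {2}; ◇¬p there: 2:T. ✓
2: successors {3}; ◇¬p there: 3:F. ✗
3: successors {4}; ◇¬p there: 4:F. ✗
4: successors {5}; ◇¬p there: 5:F. ✗
5: successors {7}; ◇¬p there: 7:F. ✗
7: successors {7}; ◇¬p there: 7:F. ✗
That's 1 of 6 worlds, so 1/6.

1/6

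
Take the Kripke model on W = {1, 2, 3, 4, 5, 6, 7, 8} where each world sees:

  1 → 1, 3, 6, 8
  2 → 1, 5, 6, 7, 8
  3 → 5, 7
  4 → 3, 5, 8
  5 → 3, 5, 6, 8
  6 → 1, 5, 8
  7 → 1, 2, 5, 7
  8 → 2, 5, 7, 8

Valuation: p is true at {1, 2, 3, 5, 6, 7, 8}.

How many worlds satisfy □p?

8

1: successors {1, 3, 6, 8}; p there: 1:T, 3:T, 6:T, 8:T. ✓
2: successors {1, 5, 6, 7, 8}; p there: 1:T, 5:T, 6:T, 7:T, 8:T. ✓
3: successors {5, 7}; p there: 5:T, 7:T. ✓
4: successors {3, 5, 8}; p there: 3:T, 5:T, 8:T. ✓
5: successors {3, 5, 6, 8}; p there: 3:T, 5:T, 6:T, 8:T. ✓
6: successors {1, 5, 8}; p there: 1:T, 5:T, 8:T. ✓
7: successors {1, 2, 5, 7}; p there: 1:T, 2:T, 5:T, 7:T. ✓
8: successors {2, 5, 7, 8}; p there: 2:T, 5:T, 7:T, 8:T. ✓
Satisfying worlds: {1, 2, 3, 4, 5, 6, 7, 8}.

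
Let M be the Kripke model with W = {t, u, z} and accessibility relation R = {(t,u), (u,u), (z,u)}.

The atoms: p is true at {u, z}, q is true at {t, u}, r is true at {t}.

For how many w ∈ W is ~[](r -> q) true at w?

t: [](r -> q) is T. ✗
u: [](r -> q) is T. ✗
z: [](r -> q) is T. ✗
Satisfying worlds: ∅.

0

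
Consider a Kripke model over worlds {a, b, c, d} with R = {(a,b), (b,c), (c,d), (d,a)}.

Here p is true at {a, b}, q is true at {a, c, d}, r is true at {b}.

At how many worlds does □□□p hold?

a: successors {b}; □□p there: b:F. ✗
b: successors {c}; □□p there: c:T. ✓
c: successors {d}; □□p there: d:T. ✓
d: successors {a}; □□p there: a:F. ✗
Satisfying worlds: {b, c}.

2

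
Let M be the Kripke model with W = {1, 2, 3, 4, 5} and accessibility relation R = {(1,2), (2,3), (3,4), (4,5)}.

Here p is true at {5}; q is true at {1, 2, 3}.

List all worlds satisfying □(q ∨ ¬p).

1: successors {2}; q ∨ ¬p there: 2:T. ✓
2: successors {3}; q ∨ ¬p there: 3:T. ✓
3: successors {4}; q ∨ ¬p there: 4:T. ✓
4: successors {5}; q ∨ ¬p there: 5:F. ✗
5: no successors, so □(q ∨ ¬p) holds vacuously. ✓

{1, 2, 3, 5}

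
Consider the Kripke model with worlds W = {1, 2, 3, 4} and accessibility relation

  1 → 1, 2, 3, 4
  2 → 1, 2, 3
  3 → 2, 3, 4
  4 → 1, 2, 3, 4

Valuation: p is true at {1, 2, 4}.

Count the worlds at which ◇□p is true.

1: successors {1, 2, 3, 4}; □p there: 1:F, 2:F, 3:F, 4:F. ✗
2: successors {1, 2, 3}; □p there: 1:F, 2:F, 3:F. ✗
3: successors {2, 3, 4}; □p there: 2:F, 3:F, 4:F. ✗
4: successors {1, 2, 3, 4}; □p there: 1:F, 2:F, 3:F, 4:F. ✗
Satisfying worlds: ∅.

0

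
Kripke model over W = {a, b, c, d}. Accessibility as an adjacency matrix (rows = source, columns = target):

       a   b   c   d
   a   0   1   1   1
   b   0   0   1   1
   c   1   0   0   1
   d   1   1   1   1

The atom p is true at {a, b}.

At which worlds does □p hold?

∅

a: successors {b, c, d}; p there: b:T, c:F, d:F. ✗
b: successors {c, d}; p there: c:F, d:F. ✗
c: successors {a, d}; p there: a:T, d:F. ✗
d: successors {a, b, c, d}; p there: a:T, b:T, c:F, d:F. ✗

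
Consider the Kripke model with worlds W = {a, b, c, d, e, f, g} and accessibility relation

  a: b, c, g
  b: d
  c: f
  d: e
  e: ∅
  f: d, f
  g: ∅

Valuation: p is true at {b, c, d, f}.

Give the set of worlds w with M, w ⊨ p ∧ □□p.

a: p is F, □□p is T. ✗
b: p is T, □□p is F. ✗
c: p is T, □□p is T. ✓
d: p is T, □□p is T. ✓
e: p is F, □□p is T. ✗
f: p is T, □□p is F. ✗
g: p is F, □□p is T. ✗

{c, d}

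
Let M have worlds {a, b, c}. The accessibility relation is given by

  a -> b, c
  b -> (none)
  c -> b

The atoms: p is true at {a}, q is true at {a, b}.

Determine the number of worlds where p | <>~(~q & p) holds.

2

a: p is T, <>~(~q & p) is T. ✓
b: p is F, <>~(~q & p) is F. ✗
c: p is F, <>~(~q & p) is T. ✓
Satisfying worlds: {a, c}.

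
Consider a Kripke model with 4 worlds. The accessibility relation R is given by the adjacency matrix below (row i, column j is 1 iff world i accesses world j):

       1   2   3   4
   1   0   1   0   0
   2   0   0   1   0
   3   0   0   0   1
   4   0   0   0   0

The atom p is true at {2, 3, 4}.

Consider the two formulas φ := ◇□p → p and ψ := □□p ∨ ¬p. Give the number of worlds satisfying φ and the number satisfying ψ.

For ◇□p → p:
1: ◇□p is T, p is F. ✗
2: ◇□p is T, p is T. ✓
3: ◇□p is T, p is T. ✓
4: ◇□p is F, p is T. ✓
— 3 worlds.
For □□p ∨ ¬p:
1: □□p is T, ¬p is T. ✓
2: □□p is T, ¬p is F. ✓
3: □□p is T, ¬p is F. ✓
4: □□p is T, ¬p is F. ✓
— 4 worlds.

3 and 4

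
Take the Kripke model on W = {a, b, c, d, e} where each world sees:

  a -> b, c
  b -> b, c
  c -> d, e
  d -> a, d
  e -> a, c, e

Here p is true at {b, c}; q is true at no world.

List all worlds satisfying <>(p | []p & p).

a: successors {b, c}; p | []p & p there: b:T, c:T. ✓
b: successors {b, c}; p | []p & p there: b:T, c:T. ✓
c: successors {d, e}; p | []p & p there: d:F, e:F. ✗
d: successors {a, d}; p | []p & p there: a:F, d:F. ✗
e: successors {a, c, e}; p | []p & p there: a:F, c:T, e:F. ✓

{a, b, e}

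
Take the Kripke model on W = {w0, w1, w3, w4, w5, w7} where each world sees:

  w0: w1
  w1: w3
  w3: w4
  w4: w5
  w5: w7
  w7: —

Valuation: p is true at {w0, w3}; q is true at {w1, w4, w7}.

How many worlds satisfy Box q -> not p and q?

3

w0: Box q is T, not p and q is F. ✗
w1: Box q is F, not p and q is T. ✓
w3: Box q is T, not p and q is F. ✗
w4: Box q is F, not p and q is T. ✓
w5: Box q is T, not p and q is F. ✗
w7: Box q is T, not p and q is T. ✓
Satisfying worlds: {w1, w4, w7}.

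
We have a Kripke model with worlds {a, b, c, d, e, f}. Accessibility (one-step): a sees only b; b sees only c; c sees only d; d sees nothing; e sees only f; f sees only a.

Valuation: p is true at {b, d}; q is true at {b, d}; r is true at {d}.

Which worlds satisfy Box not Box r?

{a, d, e, f}

a: successors {b}; not Box r there: b:T. ✓
b: successors {c}; not Box r there: c:F. ✗
c: successors {d}; not Box r there: d:F. ✗
d: no successors, so Box not Box r holds vacuously. ✓
e: successors {f}; not Box r there: f:T. ✓
f: successors {a}; not Box r there: a:T. ✓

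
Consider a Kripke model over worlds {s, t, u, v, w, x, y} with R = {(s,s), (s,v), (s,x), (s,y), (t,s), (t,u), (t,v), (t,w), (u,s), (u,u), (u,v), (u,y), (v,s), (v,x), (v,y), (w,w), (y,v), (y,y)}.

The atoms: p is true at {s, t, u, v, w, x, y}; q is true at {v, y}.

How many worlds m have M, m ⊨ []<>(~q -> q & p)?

3

s: successors {s, v, x, y}; <>(~q -> q & p) there: s:T, v:T, x:F, y:T. ✗
t: successors {s, u, v, w}; <>(~q -> q & p) there: s:T, u:T, v:T, w:F. ✗
u: successors {s, u, v, y}; <>(~q -> q & p) there: s:T, u:T, v:T, y:T. ✓
v: successors {s, x, y}; <>(~q -> q & p) there: s:T, x:F, y:T. ✗
w: successors {w}; <>(~q -> q & p) there: w:F. ✗
x: no successors, so []<>(~q -> q & p) holds vacuously. ✓
y: successors {v, y}; <>(~q -> q & p) there: v:T, y:T. ✓
Satisfying worlds: {u, x, y}.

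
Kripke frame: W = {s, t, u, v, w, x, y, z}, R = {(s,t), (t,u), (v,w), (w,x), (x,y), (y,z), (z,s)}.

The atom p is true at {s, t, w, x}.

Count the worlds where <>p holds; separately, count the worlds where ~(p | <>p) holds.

For <>p:
s: successors {t}; p there: t:T. ✓
t: successors {u}; p there: u:F. ✗
u: no successors, so <>p fails. ✗
v: successors {w}; p there: w:T. ✓
w: successors {x}; p there: x:T. ✓
x: successors {y}; p there: y:F. ✗
y: successors {z}; p there: z:F. ✗
z: successors {s}; p there: s:T. ✓
— 4 worlds.
For ~(p | <>p):
s: p | <>p is T. ✗
t: p | <>p is T. ✗
u: p | <>p is F. ✓
v: p | <>p is T. ✗
w: p | <>p is T. ✗
x: p | <>p is T. ✗
y: p | <>p is F. ✓
z: p | <>p is T. ✗
— 2 worlds.

4 and 2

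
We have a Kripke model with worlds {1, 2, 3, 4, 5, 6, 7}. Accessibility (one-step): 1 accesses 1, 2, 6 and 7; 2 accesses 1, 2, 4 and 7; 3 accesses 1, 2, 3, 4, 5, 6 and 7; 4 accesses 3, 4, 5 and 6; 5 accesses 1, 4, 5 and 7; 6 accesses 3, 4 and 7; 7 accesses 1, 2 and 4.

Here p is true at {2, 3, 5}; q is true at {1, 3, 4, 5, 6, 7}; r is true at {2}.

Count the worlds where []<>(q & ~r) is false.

1: successors {1, 2, 6, 7}; <>(q & ~r) there: 1:T, 2:T, 6:T, 7:T. ✓
2: successors {1, 2, 4, 7}; <>(q & ~r) there: 1:T, 2:T, 4:T, 7:T. ✓
3: successors {1, 2, 3, 4, 5, 6, 7}; <>(q & ~r) there: 1:T, 2:T, 3:T, 4:T, 5:T, 6:T, 7:T. ✓
4: successors {3, 4, 5, 6}; <>(q & ~r) there: 3:T, 4:T, 5:T, 6:T. ✓
5: successors {1, 4, 5, 7}; <>(q & ~r) there: 1:T, 4:T, 5:T, 7:T. ✓
6: successors {3, 4, 7}; <>(q & ~r) there: 3:T, 4:T, 7:T. ✓
7: successors {1, 2, 4}; <>(q & ~r) there: 1:T, 2:T, 4:T. ✓
Satisfying worlds: {1, 2, 3, 4, 5, 6, 7}.
So []<>(q & ~r) fails at the other 0 worlds.

0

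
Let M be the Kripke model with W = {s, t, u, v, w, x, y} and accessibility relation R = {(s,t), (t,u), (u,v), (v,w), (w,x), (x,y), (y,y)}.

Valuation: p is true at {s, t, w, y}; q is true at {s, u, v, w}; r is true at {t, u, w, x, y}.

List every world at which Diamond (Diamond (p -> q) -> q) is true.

{t, u, v, w, x, y}

s: successors {t}; Diamond (p -> q) -> q there: t:F. ✗
t: successors {u}; Diamond (p -> q) -> q there: u:T. ✓
u: successors {v}; Diamond (p -> q) -> q there: v:T. ✓
v: successors {w}; Diamond (p -> q) -> q there: w:T. ✓
w: successors {x}; Diamond (p -> q) -> q there: x:T. ✓
x: successors {y}; Diamond (p -> q) -> q there: y:T. ✓
y: successors {y}; Diamond (p -> q) -> q there: y:T. ✓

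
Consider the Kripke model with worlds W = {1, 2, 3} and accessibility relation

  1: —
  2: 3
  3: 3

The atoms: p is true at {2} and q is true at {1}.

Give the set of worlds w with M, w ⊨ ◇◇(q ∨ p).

∅

1: no successors, so ◇◇(q ∨ p) fails. ✗
2: successors {3}; ◇(q ∨ p) there: 3:F. ✗
3: successors {3}; ◇(q ∨ p) there: 3:F. ✗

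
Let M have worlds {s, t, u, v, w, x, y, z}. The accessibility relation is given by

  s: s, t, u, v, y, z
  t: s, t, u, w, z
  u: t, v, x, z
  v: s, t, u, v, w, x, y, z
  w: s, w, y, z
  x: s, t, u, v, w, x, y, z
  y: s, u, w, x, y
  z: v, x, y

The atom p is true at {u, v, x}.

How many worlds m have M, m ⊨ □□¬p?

s: successors {s, t, u, v, y, z}; □¬p there: s:F, t:F, u:F, v:F, y:F, z:F. ✗
t: successors {s, t, u, w, z}; □¬p there: s:F, t:F, u:F, w:T, z:F. ✗
u: successors {t, v, x, z}; □¬p there: t:F, v:F, x:F, z:F. ✗
v: successors {s, t, u, v, w, x, y, z}; □¬p there: s:F, t:F, u:F, v:F, w:T, x:F, y:F, z:F. ✗
w: successors {s, w, y, z}; □¬p there: s:F, w:T, y:F, z:F. ✗
x: successors {s, t, u, v, w, x, y, z}; □¬p there: s:F, t:F, u:F, v:F, w:T, x:F, y:F, z:F. ✗
y: successors {s, u, w, x, y}; □¬p there: s:F, u:F, w:T, x:F, y:F. ✗
z: successors {v, x, y}; □¬p there: v:F, x:F, y:F. ✗
Satisfying worlds: ∅.

0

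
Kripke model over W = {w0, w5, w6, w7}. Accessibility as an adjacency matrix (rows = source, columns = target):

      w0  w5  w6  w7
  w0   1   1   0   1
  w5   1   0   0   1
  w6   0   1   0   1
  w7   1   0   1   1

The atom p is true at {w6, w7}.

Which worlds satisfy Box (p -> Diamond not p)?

w0: successors {w0, w5, w7}; p -> Diamond not p there: w0:T, w5:T, w7:T. ✓
w5: successors {w0, w7}; p -> Diamond not p there: w0:T, w7:T. ✓
w6: successors {w5, w7}; p -> Diamond not p there: w5:T, w7:T. ✓
w7: successors {w0, w6, w7}; p -> Diamond not p there: w0:T, w6:T, w7:T. ✓

{w0, w5, w6, w7}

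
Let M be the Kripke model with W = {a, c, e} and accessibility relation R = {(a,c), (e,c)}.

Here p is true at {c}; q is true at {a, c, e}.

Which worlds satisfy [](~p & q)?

{c}

a: successors {c}; ~p & q there: c:F. ✗
c: no successors, so [](~p & q) holds vacuously. ✓
e: successors {c}; ~p & q there: c:F. ✗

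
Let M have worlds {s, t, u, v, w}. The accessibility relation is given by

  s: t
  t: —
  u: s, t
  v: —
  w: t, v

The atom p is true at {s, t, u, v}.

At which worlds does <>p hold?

{s, u, w}

s: successors {t}; p there: t:T. ✓
t: no successors, so <>p fails. ✗
u: successors {s, t}; p there: s:T, t:T. ✓
v: no successors, so <>p fails. ✗
w: successors {t, v}; p there: t:T, v:T. ✓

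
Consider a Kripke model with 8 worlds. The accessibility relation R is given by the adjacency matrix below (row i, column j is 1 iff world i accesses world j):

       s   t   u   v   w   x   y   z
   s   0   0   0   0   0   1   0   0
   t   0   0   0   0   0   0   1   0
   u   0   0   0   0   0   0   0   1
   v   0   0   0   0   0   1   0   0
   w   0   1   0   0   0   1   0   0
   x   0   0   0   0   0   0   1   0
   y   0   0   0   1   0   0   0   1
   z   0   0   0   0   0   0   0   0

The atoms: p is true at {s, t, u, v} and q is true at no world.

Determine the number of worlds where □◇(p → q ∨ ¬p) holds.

s: successors {x}; ◇(p → q ∨ ¬p) there: x:T. ✓
t: successors {y}; ◇(p → q ∨ ¬p) there: y:T. ✓
u: successors {z}; ◇(p → q ∨ ¬p) there: z:F. ✗
v: successors {x}; ◇(p → q ∨ ¬p) there: x:T. ✓
w: successors {t, x}; ◇(p → q ∨ ¬p) there: t:T, x:T. ✓
x: successors {y}; ◇(p → q ∨ ¬p) there: y:T. ✓
y: successors {v, z}; ◇(p → q ∨ ¬p) there: v:T, z:F. ✗
z: no successors, so □◇(p → q ∨ ¬p) holds vacuously. ✓
Satisfying worlds: {s, t, v, w, x, z}.

6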